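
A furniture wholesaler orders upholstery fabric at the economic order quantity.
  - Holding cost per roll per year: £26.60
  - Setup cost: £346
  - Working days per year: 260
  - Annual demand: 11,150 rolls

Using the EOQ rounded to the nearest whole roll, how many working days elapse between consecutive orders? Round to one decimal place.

12.6 days

Optimal lot size Q* = (2 × 11,150 × £346 / £26.6)^½ ≈ 538.58 → Q = 539 rolls
Cycle time = (working days × Q)/D = (260 × 539) / 11,150 = 12.569 days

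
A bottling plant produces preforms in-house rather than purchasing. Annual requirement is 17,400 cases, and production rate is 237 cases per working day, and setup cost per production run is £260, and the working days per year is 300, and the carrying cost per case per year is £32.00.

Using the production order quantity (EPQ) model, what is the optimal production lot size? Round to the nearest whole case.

612 cases

d = 17,400/300 = 58.0000 cases/day;  effective holding cost H(1 − d/p) = 32·(1 − 58.0000/237) = 24.16878
Q* = √(2DS / H_eff) = √(2·17,400·260 / 24.16878) ≈ 611.86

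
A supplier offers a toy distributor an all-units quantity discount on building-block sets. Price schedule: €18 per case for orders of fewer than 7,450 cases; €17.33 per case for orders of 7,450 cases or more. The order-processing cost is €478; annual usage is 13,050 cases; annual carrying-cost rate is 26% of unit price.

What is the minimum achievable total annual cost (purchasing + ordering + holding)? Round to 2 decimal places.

€242,541.12

H₁ = 26%×€18 = €4.6800;  H₂ = 26%×€17.33 = €4.5058
EOQ₁ = √(2×13,050×478/4.6800) = 1,632.72  (< 7,450, feasible at tier 1)
EOQ₂ = √(2×13,050×478/4.5058) = 1,663.98  (< 7,450 → use Q = 7,450 at tier-2 price)
TC(tier 1 (EOQ₁), Q≈1,632.7) = €242,541.12
TC(tier 2, Q≈7,450.0) = €243,777.91
Minimum at tier 1 (EOQ₁): €242,541.12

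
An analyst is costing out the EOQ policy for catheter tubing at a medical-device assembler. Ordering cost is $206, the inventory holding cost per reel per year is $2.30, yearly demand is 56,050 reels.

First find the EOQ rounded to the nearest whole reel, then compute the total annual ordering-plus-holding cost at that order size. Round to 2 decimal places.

$7,287.87

EOQ = √(2DS/H) = √(2 × 56,050 × 206 / 2.3)
    = √(10,040,260.87) ≈ 3,168.64 → Q = 3,169 reels
Orders/yr = 56,050/3,169 = 17.687; ordering cost = 17.687 × $206 = $3,643.52
Average inventory = 3,169/2 = 1584.5; holding cost = 1584.5 × $2.3 = $3,644.35
Total = $3,643.52 + $3,644.35 = $7,287.87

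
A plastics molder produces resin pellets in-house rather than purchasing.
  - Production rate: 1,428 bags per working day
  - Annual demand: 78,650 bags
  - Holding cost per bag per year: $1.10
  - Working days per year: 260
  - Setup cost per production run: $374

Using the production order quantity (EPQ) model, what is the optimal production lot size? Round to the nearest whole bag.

Daily demand d = 78,650/260 = 302.500; p = 1428; 1 − d/p = 0.78817
EPQ = √(2DS / (H(1 − d/p)))
    = √(2 × 78,650 × 374 / (1.1 × 0.78817)) ≈ 8,237.50

8,237 bags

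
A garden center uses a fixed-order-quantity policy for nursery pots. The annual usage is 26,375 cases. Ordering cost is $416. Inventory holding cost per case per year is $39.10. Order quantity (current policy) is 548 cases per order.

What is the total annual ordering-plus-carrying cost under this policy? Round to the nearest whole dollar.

Ordering: D/Q × S = 26,375/548 × $416 = $20,021.90
Holding:  Q/2 × H = 548/2 × $39.1 = $10,713.40
Total = $20,021.90 + $10,713.40 = $30,735.30

$30,735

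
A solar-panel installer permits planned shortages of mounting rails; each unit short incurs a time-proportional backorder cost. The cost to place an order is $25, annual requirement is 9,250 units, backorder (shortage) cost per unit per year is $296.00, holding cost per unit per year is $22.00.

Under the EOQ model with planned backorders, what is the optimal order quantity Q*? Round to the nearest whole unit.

Basic EOQ = √(2·9,250·25/22) = 144.992
Backorder adjustment √((H+b)/b) = √((22+296)/296) = 1.0365
Q* = 144.992 × 1.0365 ≈ 150.28

150 units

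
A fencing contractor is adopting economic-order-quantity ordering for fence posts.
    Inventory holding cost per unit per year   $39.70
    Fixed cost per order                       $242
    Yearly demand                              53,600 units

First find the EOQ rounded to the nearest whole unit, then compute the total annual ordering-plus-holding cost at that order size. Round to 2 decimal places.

2DS/H = 2·53,600·242/39.7 = 653,460.96
EOQ = √653,460.96 ≈ 808.37 → Q = 808 units
Annual ordering cost = (D/Q)·S = (53,600/808) × 242 = $16,053.47
Annual holding cost  = (Q/2)·H = (808/2) × 39.7 = $16,038.80
Total = $16,053.47 + $16,038.80 = $32,092.27

$32,092.27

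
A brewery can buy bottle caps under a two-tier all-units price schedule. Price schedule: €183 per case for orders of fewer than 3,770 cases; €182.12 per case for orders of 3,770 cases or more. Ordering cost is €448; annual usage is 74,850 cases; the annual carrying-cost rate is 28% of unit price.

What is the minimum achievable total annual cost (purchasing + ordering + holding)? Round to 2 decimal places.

€13,736,699.58

H₁ = 28%×€183 = €51.2400;  H₂ = 28%×€182.12 = €50.9936
EOQ₁ = √(2×74,850×448/51.2400) = 1,144.05  (< 3,770, feasible at tier 1)
EOQ₂ = √(2×74,850×448/50.9936) = 1,146.81  (< 3,770 → use Q = 3,770 at tier-2 price)
TC(tier 1 (EOQ₁), Q≈1,144.1) = €13,756,171.17
TC(tier 2, Q≈3,770.0) = €13,736,699.58
Minimum at tier 2: €13,736,699.58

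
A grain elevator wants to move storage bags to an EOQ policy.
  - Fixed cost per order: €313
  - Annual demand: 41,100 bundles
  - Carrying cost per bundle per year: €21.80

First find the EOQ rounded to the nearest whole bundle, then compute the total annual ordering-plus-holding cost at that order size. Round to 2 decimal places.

€23,682.98

2DS/H = 2·41,100·313/21.8 = 1,180,211.01
EOQ = √1,180,211.01 ≈ 1,086.38 → Q = 1,086 bundles
Orders/yr = 41,100/1,086 = 37.845; ordering cost = 37.845 × €313 = €11,845.58
Average inventory = 1,086/2 = 543; holding cost = 543 × €21.8 = €11,837.40
Total = €11,845.58 + €11,837.40 = €23,682.98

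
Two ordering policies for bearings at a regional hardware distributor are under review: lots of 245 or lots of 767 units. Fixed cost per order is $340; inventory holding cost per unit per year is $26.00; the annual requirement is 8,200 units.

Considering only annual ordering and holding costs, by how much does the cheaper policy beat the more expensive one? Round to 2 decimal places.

$958.65

Annual cost at Q: ordering D·S/Q plus holding Q·H/2.
TC(245) = (8,200/245)×340 + (245/2)×26 = $14,564.59
TC(767) = (8,200/767)×340 + (767/2)×26 = $13,605.94
Cheaper: Q = 767.  Difference = $958.65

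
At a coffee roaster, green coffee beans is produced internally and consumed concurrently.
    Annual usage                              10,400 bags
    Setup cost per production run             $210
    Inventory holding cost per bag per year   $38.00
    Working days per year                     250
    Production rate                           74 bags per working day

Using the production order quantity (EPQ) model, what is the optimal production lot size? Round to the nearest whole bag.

512 bags

d = 10,400/250 = 41.6000 bags/day;  effective holding cost H(1 − d/p) = 38·(1 − 41.6000/74) = 16.63784
Q* = √(2DS / H_eff) = √(2·10,400·210 / 16.63784) ≈ 512.38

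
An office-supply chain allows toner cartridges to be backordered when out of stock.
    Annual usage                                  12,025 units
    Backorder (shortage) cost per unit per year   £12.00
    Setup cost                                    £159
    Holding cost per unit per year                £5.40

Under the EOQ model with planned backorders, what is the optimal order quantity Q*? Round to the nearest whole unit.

1,013 units

Q* = √(2DS/H) · √((H + b)/b)
   = √(2 × 12,025 × 159 / 5.4) · √((5.4 + 12) / 12)
   = 841.510 × 1.2042 ≈ 1,013.31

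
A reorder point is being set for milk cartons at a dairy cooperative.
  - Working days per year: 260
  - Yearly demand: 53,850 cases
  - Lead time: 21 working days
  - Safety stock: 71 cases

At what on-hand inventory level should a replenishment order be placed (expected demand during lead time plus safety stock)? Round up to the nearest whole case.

4,421 cases

Daily demand d = 53,850 / 260 = 207.115 cases/day
Demand during lead time = 207.115 × 21 = 4,349.42
Reorder point = 4,349.42 + 71 = 4,420.42 → round up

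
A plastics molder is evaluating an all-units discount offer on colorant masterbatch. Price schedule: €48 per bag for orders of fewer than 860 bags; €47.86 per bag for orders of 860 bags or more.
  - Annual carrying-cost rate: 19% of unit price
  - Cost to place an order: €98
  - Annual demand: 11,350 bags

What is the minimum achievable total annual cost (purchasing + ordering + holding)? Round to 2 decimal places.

€548,414.53

H₁ = 19%×€48 = €9.1200;  H₂ = 19%×€47.86 = €9.0934
EOQ₁ = √(2×11,350×98/9.1200) = 493.89  (< 860, feasible at tier 1)
EOQ₂ = √(2×11,350×98/9.0934) = 494.61  (< 860 → use Q = 860 at tier-2 price)
TC(tier 1 (EOQ₁), Q≈493.9) = €549,304.26
TC(tier 2, Q≈860.0) = €548,414.53
Minimum at tier 2: €548,414.53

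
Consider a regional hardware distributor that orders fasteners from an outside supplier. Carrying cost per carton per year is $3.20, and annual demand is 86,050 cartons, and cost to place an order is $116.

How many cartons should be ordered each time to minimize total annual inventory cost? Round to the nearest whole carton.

Q* = √(2·D·S / H) = √(2·86,050·116 / 3.2) = √6,238,625.0 ≈ 2,497.72

2,498 cartons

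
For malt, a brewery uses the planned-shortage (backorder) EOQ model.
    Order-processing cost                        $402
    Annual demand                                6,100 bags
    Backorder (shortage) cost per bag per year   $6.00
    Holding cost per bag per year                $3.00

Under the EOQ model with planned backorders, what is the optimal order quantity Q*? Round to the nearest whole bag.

1,566 bags

Q* = √(2DS/H) · √((H + b)/b)
   = √(2 × 6,100 × 402 / 3) · √((3 + 6) / 6)
   = 1,278.593 × 1.2247 ≈ 1,565.95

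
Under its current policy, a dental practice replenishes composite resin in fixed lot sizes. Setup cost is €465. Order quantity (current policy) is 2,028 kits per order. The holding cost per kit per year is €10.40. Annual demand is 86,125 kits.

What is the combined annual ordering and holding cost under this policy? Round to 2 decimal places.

€30,293.20

Ordering: D/Q × S = 86,125/2,028 × €465 = €19,747.60
Holding:  Q/2 × H = 2,028/2 × €10.4 = €10,545.60
Total = €19,747.60 + €10,545.60 = €30,293.20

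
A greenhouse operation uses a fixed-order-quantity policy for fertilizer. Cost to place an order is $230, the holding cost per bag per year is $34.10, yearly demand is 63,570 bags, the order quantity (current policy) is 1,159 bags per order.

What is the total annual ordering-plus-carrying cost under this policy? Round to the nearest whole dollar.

$32,376

Orders/yr = 63,570/1,159 = 54.849; ordering cost = 54.849 × $230 = $12,615.27
Average inventory = 1,159/2 = 579.5; holding cost = 579.5 × $34.1 = $19,760.95
Total = $12,615.27 + $19,760.95 = $32,376.22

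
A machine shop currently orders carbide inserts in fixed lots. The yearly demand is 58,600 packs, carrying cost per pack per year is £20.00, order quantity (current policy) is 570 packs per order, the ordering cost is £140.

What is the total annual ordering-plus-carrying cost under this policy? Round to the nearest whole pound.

£20,093

Orders/yr = 58,600/570 = 102.807; ordering cost = 102.807 × £140 = £14,392.98
Average inventory = 570/2 = 285; holding cost = 285 × £20 = £5,700.00
Total = £14,392.98 + £5,700.00 = £20,092.98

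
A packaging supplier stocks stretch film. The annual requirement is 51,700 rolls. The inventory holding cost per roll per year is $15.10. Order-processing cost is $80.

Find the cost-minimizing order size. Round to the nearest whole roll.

EOQ = √(2DS/H) = √(2 × 51,700 × 80 / 15.1)
    = √(547,814.57) ≈ 740.14

740 rolls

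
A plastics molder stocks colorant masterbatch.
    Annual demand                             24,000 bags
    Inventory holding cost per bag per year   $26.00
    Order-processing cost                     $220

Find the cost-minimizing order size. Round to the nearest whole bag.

Q* = √(2·D·S / H) = √(2·24,000·220 / 26) = √406,153.8 ≈ 637.30

637 bags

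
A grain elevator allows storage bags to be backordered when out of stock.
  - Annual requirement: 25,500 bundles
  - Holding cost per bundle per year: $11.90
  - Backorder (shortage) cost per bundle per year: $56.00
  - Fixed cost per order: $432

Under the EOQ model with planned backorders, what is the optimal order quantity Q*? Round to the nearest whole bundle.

1,498 bundles

Basic EOQ = √(2·25,500·432/11.9) = 1,360.672
Backorder adjustment √((H+b)/b) = √((11.9+56)/56) = 1.1011
Q* = 1,360.672 × 1.1011 ≈ 1,498.28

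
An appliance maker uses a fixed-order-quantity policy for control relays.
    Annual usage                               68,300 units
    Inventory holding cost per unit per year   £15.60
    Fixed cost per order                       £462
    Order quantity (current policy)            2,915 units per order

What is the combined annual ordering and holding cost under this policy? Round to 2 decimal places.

£33,561.91

Orders/yr = 68,300/2,915 = 23.431; ordering cost = 23.431 × £462 = £10,824.91
Average inventory = 2,915/2 = 1457.5; holding cost = 1457.5 × £15.6 = £22,737.00
Total = £10,824.91 + £22,737.00 = £33,561.91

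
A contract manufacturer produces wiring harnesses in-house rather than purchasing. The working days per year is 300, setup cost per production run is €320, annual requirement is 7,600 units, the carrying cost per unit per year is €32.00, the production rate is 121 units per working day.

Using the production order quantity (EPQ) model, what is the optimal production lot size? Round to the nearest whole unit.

438 units

d = 7,600/300 = 25.3333 units/day;  effective holding cost H(1 − d/p) = 32·(1 − 25.3333/121) = 25.30028
Q* = √(2DS / H_eff) = √(2·7,600·320 / 25.30028) ≈ 438.46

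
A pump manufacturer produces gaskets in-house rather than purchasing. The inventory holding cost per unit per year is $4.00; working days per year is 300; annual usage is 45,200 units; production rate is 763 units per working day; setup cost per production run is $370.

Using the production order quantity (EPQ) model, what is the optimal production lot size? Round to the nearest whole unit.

3,228 units

Daily demand d = 45,200/300 = 150.667; p = 763; 1 − d/p = 0.80253
EPQ = √(2DS / (H(1 − d/p)))
    = √(2 × 45,200 × 370 / (4 × 0.80253)) ≈ 3,227.92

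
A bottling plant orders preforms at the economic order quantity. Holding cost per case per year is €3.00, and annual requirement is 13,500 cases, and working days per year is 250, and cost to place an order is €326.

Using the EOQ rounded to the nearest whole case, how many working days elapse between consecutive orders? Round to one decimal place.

31.7 days

Q* = √(2·D·S / H) = √(2·13,500·326 / 3) = √2,934,000.0 ≈ 1,712.89 → Q = 1,713 cases
T = Q/D × 250 days = 1,713/13,500 × 250 = 31.722 days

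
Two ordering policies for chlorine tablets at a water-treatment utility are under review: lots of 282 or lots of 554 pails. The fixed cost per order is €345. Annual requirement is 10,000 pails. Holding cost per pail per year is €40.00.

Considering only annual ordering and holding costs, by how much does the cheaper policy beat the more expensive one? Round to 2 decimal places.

€566.61

TC(Q) = (D/Q)S + (Q/2)H
TC(282) = (10,000/282)×345 + (282/2)×40 = €17,874.04
TC(554) = (10,000/554)×345 + (554/2)×40 = €17,307.44
|ΔTC| = |€17,874.04 − €17,307.44| = €566.61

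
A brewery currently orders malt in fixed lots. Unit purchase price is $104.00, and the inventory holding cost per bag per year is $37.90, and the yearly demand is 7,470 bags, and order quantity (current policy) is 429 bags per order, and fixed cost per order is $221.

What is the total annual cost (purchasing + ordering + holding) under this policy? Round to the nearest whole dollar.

$788,858

Ordering: D/Q × S = 7,470/429 × $221 = $3,848.18
Holding:  Q/2 × H = 429/2 × $37.9 = $8,129.55
Purchase cost = D·C = 7,470 × 104 = $776,880.00
Total = $3,848.18 + $8,129.55 + $776,880.00 = $788,857.73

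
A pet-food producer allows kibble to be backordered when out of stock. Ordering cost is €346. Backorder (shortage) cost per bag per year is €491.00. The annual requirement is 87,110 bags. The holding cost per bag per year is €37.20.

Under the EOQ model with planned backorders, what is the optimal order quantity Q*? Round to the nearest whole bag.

1,320 bags

Q* = √(2DS/H) · √((H + b)/b)
   = √(2 × 87,110 × 346 / 37.2) · √((37.2 + 491) / 491)
   = 1,272.962 × 1.0372 ≈ 1,320.30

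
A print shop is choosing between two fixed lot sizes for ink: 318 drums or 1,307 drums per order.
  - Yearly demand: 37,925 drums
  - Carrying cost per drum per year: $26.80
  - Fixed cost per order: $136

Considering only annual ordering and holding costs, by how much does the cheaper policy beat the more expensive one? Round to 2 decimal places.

TC(Q) = (D/Q)S + (Q/2)H
TC(318) = (37,925/318)×136 + (318/2)×26.8 = $20,480.70
TC(1,307) = (37,925/1,307)×136 + (1,307/2)×26.8 = $21,460.09
|ΔTC| = |$20,480.70 − $21,460.09| = $979.39

$979.39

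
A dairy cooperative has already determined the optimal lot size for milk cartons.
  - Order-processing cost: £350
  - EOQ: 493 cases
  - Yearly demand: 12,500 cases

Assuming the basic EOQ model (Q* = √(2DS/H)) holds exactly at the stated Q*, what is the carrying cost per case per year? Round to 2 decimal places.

£36.00

From Q* = √(2DS/H) ⇒ Q*² = 2DS/H.
H = 2DS / Q² = 2 × 12,500 × 350 / 493² = 36.0010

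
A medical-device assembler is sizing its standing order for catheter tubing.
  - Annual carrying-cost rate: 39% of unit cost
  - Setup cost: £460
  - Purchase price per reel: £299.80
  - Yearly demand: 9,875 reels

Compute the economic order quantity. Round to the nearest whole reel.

279 reels

H = i·C = 0.39 × £299.8 = £116.9220 per reel-year
Q* = √(2·D·S / H) = √(2·9,875·460 / 116.922) = √77,701.4 ≈ 278.75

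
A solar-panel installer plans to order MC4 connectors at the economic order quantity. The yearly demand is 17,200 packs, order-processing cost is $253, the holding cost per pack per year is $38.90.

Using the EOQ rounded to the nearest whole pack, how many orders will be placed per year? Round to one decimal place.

2DS/H = 2·17,200·253/38.9 = 223,732.65
EOQ = √223,732.65 ≈ 473.00 → Q = 473
Orders per year = D/Q = 17,200 / 473 = 36.364

36.4 orders per year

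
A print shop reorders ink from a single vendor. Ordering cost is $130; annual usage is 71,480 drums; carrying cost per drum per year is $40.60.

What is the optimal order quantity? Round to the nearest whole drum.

EOQ = √(2DS/H) = √(2 × 71,480 × 130 / 40.6)
    = √(457,753.69) ≈ 676.57

677 drums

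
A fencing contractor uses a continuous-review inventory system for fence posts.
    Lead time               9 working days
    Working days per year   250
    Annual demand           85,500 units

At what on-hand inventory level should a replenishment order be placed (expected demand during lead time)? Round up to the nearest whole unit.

3,078 units

Daily demand d = 85,500 / 250 = 342.000 units/day
Demand during lead time = 342.000 × 9 = 3,078.00
Reorder point = 3,078.00 → round up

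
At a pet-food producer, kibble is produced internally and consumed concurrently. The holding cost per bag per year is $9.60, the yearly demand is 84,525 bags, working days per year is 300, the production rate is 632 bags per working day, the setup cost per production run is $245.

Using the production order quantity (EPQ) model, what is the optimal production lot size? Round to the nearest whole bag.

d = 84,525/300 = 281.7500 bags/day;  effective holding cost H(1 − d/p) = 9.6·(1 − 281.7500/632) = 5.32025
Q* = √(2DS / H_eff) = √(2·84,525·245 / 5.32025) ≈ 2,790.13

2,790 bags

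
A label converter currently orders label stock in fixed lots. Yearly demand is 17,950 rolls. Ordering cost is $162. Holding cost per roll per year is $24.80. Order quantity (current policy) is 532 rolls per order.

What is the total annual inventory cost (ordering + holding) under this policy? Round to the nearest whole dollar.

$12,063

Annual ordering cost = (D/Q)·S = (17,950/532) × 162 = $5,465.98
Annual holding cost  = (Q/2)·H = (532/2) × 24.8 = $6,596.80
Total = $5,465.98 + $6,596.80 = $12,062.78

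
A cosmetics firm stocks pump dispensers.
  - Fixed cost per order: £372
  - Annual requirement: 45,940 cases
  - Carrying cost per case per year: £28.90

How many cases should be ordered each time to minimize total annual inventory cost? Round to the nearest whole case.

1,088 cases

EOQ = √(2DS/H) = √(2 × 45,940 × 372 / 28.9)
    = √(1,182,676.82) ≈ 1,087.51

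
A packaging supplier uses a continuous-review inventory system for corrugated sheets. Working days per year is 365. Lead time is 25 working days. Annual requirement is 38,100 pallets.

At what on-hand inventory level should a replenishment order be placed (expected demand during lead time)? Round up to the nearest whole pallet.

2,610 pallets

Daily demand d = 38,100 / 365 = 104.384 pallets/day
Demand during lead time = 104.384 × 25 = 2,609.59
Reorder point = 2,609.59 → round up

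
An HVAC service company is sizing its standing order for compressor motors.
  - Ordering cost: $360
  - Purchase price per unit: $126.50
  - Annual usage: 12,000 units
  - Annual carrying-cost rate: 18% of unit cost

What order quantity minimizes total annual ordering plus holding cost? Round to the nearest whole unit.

616 units

Holding cost per unit per year: H = 18% × $126.5 = $22.7700
Q* = √(2·D·S / H) = √(2·12,000·360 / 22.77) = √379,446.6 ≈ 615.99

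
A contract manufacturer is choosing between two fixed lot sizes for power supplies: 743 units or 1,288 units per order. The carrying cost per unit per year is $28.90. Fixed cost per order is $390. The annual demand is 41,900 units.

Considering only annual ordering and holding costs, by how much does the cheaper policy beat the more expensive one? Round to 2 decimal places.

$1,430.91

For each Q, cost = (D/Q)·S + (Q/2)·H.
TC(743) = (41,900/743)×390 + (743/2)×28.9 = $32,729.62
TC(1,288) = (41,900/1,288)×390 + (1,288/2)×28.9 = $31,298.71
Lots of 1,288 are cheaper by $1,430.91.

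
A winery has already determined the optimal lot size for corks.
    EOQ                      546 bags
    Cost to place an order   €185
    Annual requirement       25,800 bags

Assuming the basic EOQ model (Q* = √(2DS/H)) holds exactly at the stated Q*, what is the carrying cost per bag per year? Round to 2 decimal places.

From Q* = √(2DS/H) ⇒ Q*² = 2DS/H.
H = 2DS / Q² = 2 × 25,800 × 185 / 546² = 32.0211

€32.02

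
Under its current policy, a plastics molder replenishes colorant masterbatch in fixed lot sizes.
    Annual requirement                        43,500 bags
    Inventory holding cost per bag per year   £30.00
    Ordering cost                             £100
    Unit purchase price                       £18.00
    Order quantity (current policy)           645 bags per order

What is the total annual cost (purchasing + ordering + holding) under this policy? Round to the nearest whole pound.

Annual ordering cost = (D/Q)·S = (43,500/645) × 100 = £6,744.19
Annual holding cost  = (Q/2)·H = (645/2) × 30 = £9,675.00
Purchase cost = D·C = 43,500 × 18 = £783,000.00
Total = £6,744.19 + £9,675.00 + £783,000.00 = £799,419.19

£799,419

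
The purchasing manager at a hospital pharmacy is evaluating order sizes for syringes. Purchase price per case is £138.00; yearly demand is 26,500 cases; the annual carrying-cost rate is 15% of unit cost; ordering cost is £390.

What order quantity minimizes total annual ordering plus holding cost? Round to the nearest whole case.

H = i·C = 0.15 × £138 = £20.7000 per case-year
Q* = √(2·D·S / H) = √(2·26,500·390 / 20.7) = √998,550.7 ≈ 999.28

999 cases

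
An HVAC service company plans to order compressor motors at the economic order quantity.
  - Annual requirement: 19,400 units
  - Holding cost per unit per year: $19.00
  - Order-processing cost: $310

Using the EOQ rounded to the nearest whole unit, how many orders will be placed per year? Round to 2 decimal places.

2DS/H = 2·19,400·310/19 = 633,052.63
EOQ = √633,052.63 ≈ 795.65 → Q = 796
N = D/Q = 19,400/796 ≈ 24.372 orders/yr

24.37 orders per year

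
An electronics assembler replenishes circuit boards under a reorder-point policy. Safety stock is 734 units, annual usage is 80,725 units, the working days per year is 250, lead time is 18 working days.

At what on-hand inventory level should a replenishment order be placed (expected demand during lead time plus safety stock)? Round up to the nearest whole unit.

Daily demand d = 80,725 / 250 = 322.900 units/day
Demand during lead time = 322.900 × 18 = 5,812.20
Reorder point = 5,812.20 + 734 = 6,546.20 → round up

6,547 units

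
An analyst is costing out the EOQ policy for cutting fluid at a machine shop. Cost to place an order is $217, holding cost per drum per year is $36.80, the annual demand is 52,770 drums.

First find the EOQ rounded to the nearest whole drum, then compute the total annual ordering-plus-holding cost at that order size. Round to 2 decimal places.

$29,031.02

2DS/H = 2·52,770·217/36.8 = 622,341.85
EOQ = √622,341.85 ≈ 788.89 → Q = 789 drums
Annual ordering cost = (D/Q)·S = (52,770/789) × 217 = $14,513.42
Annual holding cost  = (Q/2)·H = (789/2) × 36.8 = $14,517.60
Total = $14,513.42 + $14,517.60 = $29,031.02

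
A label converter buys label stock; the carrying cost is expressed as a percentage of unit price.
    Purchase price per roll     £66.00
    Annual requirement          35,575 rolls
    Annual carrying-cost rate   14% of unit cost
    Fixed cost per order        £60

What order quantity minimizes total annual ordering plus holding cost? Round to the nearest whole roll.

680 rolls

H = i·C = 0.14 × £66 = £9.2400 per roll-year
Q* = √(2·D·S / H) = √(2·35,575·60 / 9.24) = √462,013.0 ≈ 679.72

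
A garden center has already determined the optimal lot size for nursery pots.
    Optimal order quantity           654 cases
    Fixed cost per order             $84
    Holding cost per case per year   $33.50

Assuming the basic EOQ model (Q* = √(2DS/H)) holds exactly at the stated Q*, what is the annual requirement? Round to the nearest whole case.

85,289 cases per year

Since Q* = (2DS/H)^½, squaring gives Q*²·H = 2DS.
D = Q²H / (2S) = 654² × 33.5 / (2 × 84) = 85,288.61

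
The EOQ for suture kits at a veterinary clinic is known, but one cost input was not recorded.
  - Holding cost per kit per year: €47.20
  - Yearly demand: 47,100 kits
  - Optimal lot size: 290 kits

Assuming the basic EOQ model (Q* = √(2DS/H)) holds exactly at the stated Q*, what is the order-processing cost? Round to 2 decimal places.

Since Q* = (2DS/H)^½, squaring gives Q*²·H = 2DS.
S = Q²H / (2D) = 290² × 47.2 / (2 × 47,100) = 42.1393

€42.14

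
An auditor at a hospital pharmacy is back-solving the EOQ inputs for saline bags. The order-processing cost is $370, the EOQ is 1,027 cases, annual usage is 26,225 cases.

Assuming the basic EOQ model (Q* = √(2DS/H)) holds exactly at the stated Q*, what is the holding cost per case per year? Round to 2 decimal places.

$18.40

Since Q* = (2DS/H)^½, squaring gives Q*²·H = 2DS.
H = 2DS / Q² = 2 × 26,225 × 370 / 1,027² = 18.3995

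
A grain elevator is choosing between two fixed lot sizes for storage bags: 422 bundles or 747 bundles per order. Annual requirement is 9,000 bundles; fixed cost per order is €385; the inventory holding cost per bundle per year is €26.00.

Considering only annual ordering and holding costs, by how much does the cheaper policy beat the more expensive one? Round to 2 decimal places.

For each Q, cost = (D/Q)·S + (Q/2)·H.
TC(422) = (9,000/422)×385 + (422/2)×26 = €13,696.90
TC(747) = (9,000/747)×385 + (747/2)×26 = €14,349.55
Cheaper: Q = 422.  Difference = €652.65

€652.65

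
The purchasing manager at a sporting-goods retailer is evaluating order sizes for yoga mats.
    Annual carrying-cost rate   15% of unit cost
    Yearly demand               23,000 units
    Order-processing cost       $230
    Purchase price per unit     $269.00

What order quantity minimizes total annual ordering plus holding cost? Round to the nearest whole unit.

Holding cost per unit per year: H = 15% × $269 = $40.3500
EOQ = √(2DS/H) = √(2 × 23,000 × 230 / 40.35)
    = √(262,205.70) ≈ 512.06

512 units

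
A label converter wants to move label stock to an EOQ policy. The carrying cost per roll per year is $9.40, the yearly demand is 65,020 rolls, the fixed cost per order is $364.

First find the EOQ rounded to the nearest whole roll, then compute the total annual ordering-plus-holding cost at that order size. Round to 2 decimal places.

2DS/H = 2·65,020·364/9.4 = 5,035,591.49
EOQ = √5,035,591.49 ≈ 2,244.01 → Q = 2,244 rolls
Ordering: D/Q × S = 65,020/2,244 × $364 = $10,546.92
Holding:  Q/2 × H = 2,244/2 × $9.4 = $10,546.80
Total = $10,546.92 + $10,546.80 = $21,093.72

$21,093.72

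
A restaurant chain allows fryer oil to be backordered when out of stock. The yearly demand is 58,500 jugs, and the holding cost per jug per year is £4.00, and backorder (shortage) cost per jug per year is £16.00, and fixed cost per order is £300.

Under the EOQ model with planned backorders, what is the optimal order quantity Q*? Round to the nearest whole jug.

3,312 jugs

Q* = √(2DS/H) · √((H + b)/b)
   = √(2 × 58,500 × 300 / 4) · √((4 + 16) / 16)
   = 2,962.263 × 1.1180 ≈ 3,311.91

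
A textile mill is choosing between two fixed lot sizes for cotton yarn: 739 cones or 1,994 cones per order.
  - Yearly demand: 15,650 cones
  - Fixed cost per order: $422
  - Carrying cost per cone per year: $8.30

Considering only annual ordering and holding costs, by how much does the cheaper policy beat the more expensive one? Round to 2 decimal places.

$416.47

TC(Q) = (D/Q)S + (Q/2)H
TC(739) = (15,650/739)×422 + (739/2)×8.3 = $12,003.66
TC(1,994) = (15,650/1,994)×422 + (1,994/2)×8.3 = $11,587.19
|ΔTC| = |$12,003.66 − $11,587.19| = $416.47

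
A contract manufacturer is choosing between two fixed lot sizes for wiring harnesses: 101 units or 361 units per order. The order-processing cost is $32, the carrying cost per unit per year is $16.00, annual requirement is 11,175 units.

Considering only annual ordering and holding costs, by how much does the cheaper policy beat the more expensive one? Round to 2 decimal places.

TC(Q) = (D/Q)S + (Q/2)H
TC(101) = (11,175/101)×32 + (101/2)×16 = $4,348.59
TC(361) = (11,175/361)×32 + (361/2)×16 = $3,878.58
Lots of 361 are cheaper by $470.01.

$470.01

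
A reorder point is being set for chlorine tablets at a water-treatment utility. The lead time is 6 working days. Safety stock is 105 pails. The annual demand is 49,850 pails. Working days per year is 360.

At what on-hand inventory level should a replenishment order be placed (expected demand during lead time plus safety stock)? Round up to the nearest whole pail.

Daily demand d = 49,850 / 360 = 138.472 pails/day
Demand during lead time = 138.472 × 6 = 830.83
Reorder point = 830.83 + 105 = 935.83 → round up

936 pails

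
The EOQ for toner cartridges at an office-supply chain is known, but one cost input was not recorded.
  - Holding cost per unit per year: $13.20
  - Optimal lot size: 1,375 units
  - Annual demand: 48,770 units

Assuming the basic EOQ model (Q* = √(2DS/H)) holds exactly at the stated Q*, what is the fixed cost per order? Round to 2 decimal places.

Since Q* = (2DS/H)^½, squaring gives Q*²·H = 2DS.
S = Q²H / (2D) = 1,375² × 13.2 / (2 × 48,770) = 255.8566

$255.86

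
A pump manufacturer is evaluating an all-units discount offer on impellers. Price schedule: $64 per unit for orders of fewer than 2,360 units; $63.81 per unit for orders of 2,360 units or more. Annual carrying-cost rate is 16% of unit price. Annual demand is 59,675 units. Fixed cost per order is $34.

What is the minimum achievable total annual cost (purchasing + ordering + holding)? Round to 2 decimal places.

$3,820,768.80

H₁ = 16%×$64 = $10.2400;  H₂ = 16%×$63.81 = $10.2096
EOQ₁ = √(2×59,675×34/10.2400) = 629.51  (< 2,360, feasible at tier 1)
EOQ₂ = √(2×59,675×34/10.2096) = 630.44  (< 2,360 → use Q = 2,360 at tier-2 price)
TC(tier 1 (EOQ₁), Q≈629.5) = $3,825,646.15
TC(tier 2, Q≈2,360.0) = $3,820,768.80
Minimum at tier 2: $3,820,768.80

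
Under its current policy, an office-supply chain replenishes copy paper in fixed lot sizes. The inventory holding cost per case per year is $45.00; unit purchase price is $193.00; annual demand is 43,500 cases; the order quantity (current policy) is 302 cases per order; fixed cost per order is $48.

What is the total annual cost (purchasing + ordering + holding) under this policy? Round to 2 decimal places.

$8,409,208.91

Annual ordering cost = (D/Q)·S = (43,500/302) × 48 = $6,913.91
Annual holding cost  = (Q/2)·H = (302/2) × 45 = $6,795.00
Purchase cost = D·C = 43,500 × 193 = $8,395,500.00
Total = $6,913.91 + $6,795.00 + $8,395,500.00 = $8,409,208.91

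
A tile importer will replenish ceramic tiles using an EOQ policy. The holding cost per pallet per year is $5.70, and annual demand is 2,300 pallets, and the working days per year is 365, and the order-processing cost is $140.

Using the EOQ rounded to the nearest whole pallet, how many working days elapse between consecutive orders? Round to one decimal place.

2DS/H = 2·2,300·140/5.7 = 112,982.46
EOQ = √112,982.46 ≈ 336.13 → Q = 336 pallets
Days between orders = 365 / (D/Q) = 365 / 6.845 ≈ 53.322

53.3 days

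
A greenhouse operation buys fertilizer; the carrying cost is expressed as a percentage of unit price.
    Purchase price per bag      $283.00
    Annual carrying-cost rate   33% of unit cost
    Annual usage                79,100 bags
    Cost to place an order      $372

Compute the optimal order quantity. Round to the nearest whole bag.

Holding cost per bag per year: H = 33% × $283 = $93.3900
EOQ = √(2DS/H) = √(2 × 79,100 × 372 / 93.39)
    = √(630,157.40) ≈ 793.82

794 bags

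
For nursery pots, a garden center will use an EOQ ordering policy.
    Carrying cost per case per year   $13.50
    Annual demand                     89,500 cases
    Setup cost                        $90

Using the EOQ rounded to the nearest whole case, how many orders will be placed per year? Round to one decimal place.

EOQ = √(2DS/H) = √(2 × 89,500 × 90 / 13.5)
    = √(1,193,333.33) ≈ 1,092.40 → Q = 1,092
N = D/Q = 89,500/1,092 ≈ 81.960 orders/yr

82.0 orders per year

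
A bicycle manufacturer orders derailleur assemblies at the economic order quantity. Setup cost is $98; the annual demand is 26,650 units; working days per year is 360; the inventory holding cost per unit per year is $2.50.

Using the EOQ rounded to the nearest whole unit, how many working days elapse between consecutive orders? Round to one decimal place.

2DS/H = 2·26,650·98/2.5 = 2,089,360.00
EOQ = √2,089,360.00 ≈ 1,445.46 → Q = 1,445 units
Days between orders = 360 / (D/Q) = 360 / 18.443 ≈ 19.520

19.5 days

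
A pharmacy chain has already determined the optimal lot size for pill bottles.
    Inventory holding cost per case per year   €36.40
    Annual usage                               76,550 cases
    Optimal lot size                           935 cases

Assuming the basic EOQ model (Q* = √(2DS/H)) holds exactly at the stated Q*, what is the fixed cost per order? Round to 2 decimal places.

EOQ relation: Q² = 2DS/H, so rearrange for the unknown.
S = Q²H / (2D) = 935² × 36.4 / (2 × 76,550) = 207.8497

€207.85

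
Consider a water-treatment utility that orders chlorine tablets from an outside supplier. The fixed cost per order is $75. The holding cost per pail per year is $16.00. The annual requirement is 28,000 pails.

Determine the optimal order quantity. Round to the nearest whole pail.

Optimal lot size Q* = (2 × 28,000 × $75 / $16)^½ ≈ 512.35

512 pails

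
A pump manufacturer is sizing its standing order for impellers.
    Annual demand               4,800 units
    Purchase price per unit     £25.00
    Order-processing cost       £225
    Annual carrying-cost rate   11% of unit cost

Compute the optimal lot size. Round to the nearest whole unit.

Holding cost per unit per year: H = 11% × £25 = £2.7500
2DS/H = 2·4,800·225/2.75 = 785,454.55
EOQ = √785,454.55 ≈ 886.26

886 units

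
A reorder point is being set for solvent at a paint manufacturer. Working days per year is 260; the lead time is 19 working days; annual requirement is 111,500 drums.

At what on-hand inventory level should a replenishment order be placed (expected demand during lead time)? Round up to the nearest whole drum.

Daily demand d = 111,500 / 260 = 428.846 drums/day
Demand during lead time = 428.846 × 19 = 8,148.08
Reorder point = 8,148.08 → round up

8,149 drums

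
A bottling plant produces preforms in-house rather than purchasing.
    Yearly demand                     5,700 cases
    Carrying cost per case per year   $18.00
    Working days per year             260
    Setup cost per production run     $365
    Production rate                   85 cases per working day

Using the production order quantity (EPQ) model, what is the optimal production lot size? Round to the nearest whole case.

558 cases

d = 5,700/260 = 21.9231 cases/day;  effective holding cost H(1 − d/p) = 18·(1 − 21.9231/85) = 13.35747
Q* = √(2DS / H_eff) = √(2·5,700·365 / 13.35747) ≈ 558.13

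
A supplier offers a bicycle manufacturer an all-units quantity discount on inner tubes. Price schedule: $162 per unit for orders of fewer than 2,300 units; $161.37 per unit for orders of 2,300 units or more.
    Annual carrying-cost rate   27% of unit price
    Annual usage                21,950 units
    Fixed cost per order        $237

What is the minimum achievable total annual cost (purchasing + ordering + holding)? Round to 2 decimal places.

$3,577,232.70

H₁ = 27%×$162 = $43.7400;  H₂ = 27%×$161.37 = $43.5699
EOQ₁ = √(2×21,950×237/43.7400) = 487.72  (< 2,300, feasible at tier 1)
EOQ₂ = √(2×21,950×237/43.5699) = 488.67  (< 2,300 → use Q = 2,300 at tier-2 price)
TC(tier 1 (EOQ₁), Q≈487.7) = $3,577,232.70
TC(tier 2, Q≈2,300.0) = $3,594,438.69
Minimum at tier 1 (EOQ₁): $3,577,232.70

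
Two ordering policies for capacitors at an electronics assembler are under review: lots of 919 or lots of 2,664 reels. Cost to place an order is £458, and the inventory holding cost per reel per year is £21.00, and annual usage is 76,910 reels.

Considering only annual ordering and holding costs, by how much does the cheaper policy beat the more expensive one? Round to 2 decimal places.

Annual cost at Q: ordering D·S/Q plus holding Q·H/2.
TC(919) = (76,910/919)×458 + (919/2)×21 = £47,978.97
TC(2,664) = (76,910/2,664)×458 + (2,664/2)×21 = £41,194.52
Cheaper: Q = 2,664.  Difference = £6,784.45

£6,784.45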